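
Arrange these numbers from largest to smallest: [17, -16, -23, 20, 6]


Original list: [17, -16, -23, 20, 6]
Repeatedly take the largest remaining element:
  Remaining [17, -16, -23, 20, 6] -> largest is 20
  Remaining [17, -16, -23, 6] -> largest is 17
  Remaining [-16, -23, 6] -> largest is 6
  Remaining [-16, -23] -> largest is -16
  Remaining [-23] -> largest is -23
Collecting the picks in order gives the descending list.
Final answer: [20, 17, 6, -16, -23]


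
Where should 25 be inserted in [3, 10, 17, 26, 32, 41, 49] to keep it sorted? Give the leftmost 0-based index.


List is sorted: [3, 10, 17, 26, 32, 41, 49]
We need the leftmost position where 25 can be inserted, i.e. the first index whose element is >= 25 (or the end of the list if none is).
Binary search with low=0, high=7 (0-based indices):
  low=0, high=7, mid=3: a[3]=26 >= 25, so high = 3
  low=0, high=3, mid=1: a[1]=10 < 25, so low = 2
  low=2, high=3, mid=2: a[2]=17 < 25, so low = 3
Now low = high = 3, so the insertion index is 3.
Final answer: 3


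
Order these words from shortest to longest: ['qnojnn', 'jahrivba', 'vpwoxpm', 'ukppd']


Compute lengths:
  'qnojnn' has length 6
  'jahrivba' has length 8
  'vpwoxpm' has length 7
  'ukppd' has length 5
Lengths in increasing order: 5 < 6 < 7 < 8
Listing the words in that order gives the answer.
Final answer: ['ukppd', 'qnojnn', 'vpwoxpm', 'jahrivba']


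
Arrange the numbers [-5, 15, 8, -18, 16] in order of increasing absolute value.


Compute absolute values:
  |-5| = 5
  |15| = 15
  |8| = 8
  |-18| = 18
  |16| = 16
Absolute values in increasing order: 5 < 8 < 15 < 16 < 18
Listing the original numbers in that order gives the answer.
Final answer: [-5, 8, 15, 16, -18]


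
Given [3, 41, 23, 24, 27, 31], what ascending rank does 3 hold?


Sort ascending: [3, 23, 24, 27, 31, 41]
Find 3 in the sorted list.
3 is at position 1 (1-indexed).
Final answer: 1


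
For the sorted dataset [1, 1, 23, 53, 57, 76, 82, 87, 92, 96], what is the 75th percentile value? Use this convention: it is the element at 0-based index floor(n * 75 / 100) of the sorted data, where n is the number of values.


The dataset has n = 10 elements.
Index = floor(10 * 75 / 100) = floor(750 / 100) = floor(7.5) = 7
Counting from index 0 in the sorted data, the element at index 7 is 87.
Final answer: 87


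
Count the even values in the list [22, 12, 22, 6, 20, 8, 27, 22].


Check each element:
  22 is even
  12 is even
  22 is even
  6 is even
  20 is even
  8 is even
  27 is odd
  22 is even
Evens: [22, 12, 22, 6, 20, 8, 22]
Count of evens = 7
Final answer: 7


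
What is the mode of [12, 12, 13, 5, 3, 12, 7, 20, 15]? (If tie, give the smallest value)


Count the frequency of each value:
  3 appears 1 time(s)
  5 appears 1 time(s)
  7 appears 1 time(s)
  12 appears 3 time(s)
  13 appears 1 time(s)
  15 appears 1 time(s)
  20 appears 1 time(s)
Maximum frequency is 3.
Only 12 reaches that frequency, so it is the mode.
Final answer: 12


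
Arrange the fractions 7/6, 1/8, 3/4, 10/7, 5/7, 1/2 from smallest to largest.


Convert to decimal for comparison:
  7/6 = 1.1667
  1/8 = 0.125
  3/4 = 0.75
  10/7 = 1.4286
  5/7 = 0.7143
  1/2 = 0.5
Decimals in increasing order: 0.125 < 0.5 < 0.7143 < 0.75 < 1.1667 < 1.4286
Writing each back as its fraction gives the sorted order.
Final answer: 1/8, 1/2, 5/7, 3/4, 7/6, 10/7


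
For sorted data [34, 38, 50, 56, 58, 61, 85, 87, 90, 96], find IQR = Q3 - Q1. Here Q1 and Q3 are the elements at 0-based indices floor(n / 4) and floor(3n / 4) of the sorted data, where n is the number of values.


The data has n = 10 elements.
Q1 index = floor(10 / 4) = floor(2.5) = 2; Q3 index = floor(3 * 10 / 4) = floor(7.5) = 7
Q1 = element at index 2 = 50
Q3 = element at index 7 = 87
IQR = 87 - 50 = 37
Final answer: 37


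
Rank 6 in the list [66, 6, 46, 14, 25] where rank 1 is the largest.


Sort descending: [66, 46, 25, 14, 6]
Find 6 in the sorted list.
6 is at position 5.
Final answer: 5


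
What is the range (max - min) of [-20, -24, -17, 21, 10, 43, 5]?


Maximum value: 43
Minimum value: -24
Range = 43 - (-24) = 67
Final answer: 67


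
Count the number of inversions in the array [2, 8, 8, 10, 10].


For each element, count the later elements that are smaller than it:
  2 (index 0): smaller elements after it = [] -> 0
  8 (index 1): smaller elements after it = [] -> 0
  8 (index 2): smaller elements after it = [] -> 0
  10 (index 3): smaller elements after it = [] -> 0
Total inversions = 0 + 0 + 0 + 0 = 0
Final answer: 0


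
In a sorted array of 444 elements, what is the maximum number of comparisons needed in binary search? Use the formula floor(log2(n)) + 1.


Binary search halves the search space each step.
Maximum comparisons = floor(log2(444)) + 1
log2(444) = 8.7944
floor(log2(444)) = 8, so 8 + 1 = 9
Final answer: 9


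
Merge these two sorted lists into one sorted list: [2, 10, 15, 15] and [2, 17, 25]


List A: [2, 10, 15, 15]
List B: [2, 17, 25]
Repeatedly compare the front elements and take the smaller:
  2 vs 2 -> take 2
  10 vs 2 -> take 2
  10 vs 17 -> take 10
  15 vs 17 -> take 15
  15 vs 17 -> take 15
  A is exhausted; append the rest of B: [17, 25]
Final answer: [2, 2, 10, 15, 15, 17, 25]


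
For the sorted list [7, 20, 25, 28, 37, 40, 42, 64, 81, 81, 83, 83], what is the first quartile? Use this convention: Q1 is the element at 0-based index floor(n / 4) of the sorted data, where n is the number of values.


The list has n = 12 elements.
Q1 index = floor(12 / 4) = floor(3) = 3
Counting from index 0 in the sorted data, the element at index 3 is 28.
Final answer: 28


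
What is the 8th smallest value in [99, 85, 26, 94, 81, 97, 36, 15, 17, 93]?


Sort ascending: [15, 17, 26, 36, 81, 85, 93, 94, 97, 99]
The 8th element (1-indexed) is at index 7.
Value = 94
Final answer: 94


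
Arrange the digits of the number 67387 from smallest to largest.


The number 67387 has digits: 6, 7, 3, 8, 7
Sorted: 3, 6, 7, 7, 8
Joining the sorted digits gives the result.
Final answer: 36778


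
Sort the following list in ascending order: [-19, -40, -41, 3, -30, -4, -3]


Original list: [-19, -40, -41, 3, -30, -4, -3]
Repeatedly take the smallest remaining element:
  Remaining [-19, -40, -41, 3, -30, -4, -3] -> smallest is -41
  Remaining [-19, -40, 3, -30, -4, -3] -> smallest is -40
  Remaining [-19, 3, -30, -4, -3] -> smallest is -30
  Remaining [-19, 3, -4, -3] -> smallest is -19
  Remaining [3, -4, -3] -> smallest is -4
  Remaining [3, -3] -> smallest is -3
  Remaining [3] -> smallest is 3
Collecting the picks in order gives the sorted list.
Final answer: [-41, -40, -30, -19, -4, -3, 3]


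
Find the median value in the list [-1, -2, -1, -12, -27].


First, sort the list: [-27, -12, -2, -1, -1]
The list has 5 elements (odd count).
The middle index is 2 (0-based), and the element there is -2.
Final answer: -2


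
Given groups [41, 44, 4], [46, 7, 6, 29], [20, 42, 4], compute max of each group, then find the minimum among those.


Find max of each group:
  Group 1: [41, 44, 4] -> max = 44
  Group 2: [46, 7, 6, 29] -> max = 46
  Group 3: [20, 42, 4] -> max = 42
Maxes: [44, 46, 42]
Minimum of maxes = 42
Final answer: 42


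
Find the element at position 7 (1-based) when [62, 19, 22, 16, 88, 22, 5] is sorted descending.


Sort descending: [88, 62, 22, 22, 19, 16, 5]
The 7th element (1-indexed) is at index 6.
Value = 5
Final answer: 5


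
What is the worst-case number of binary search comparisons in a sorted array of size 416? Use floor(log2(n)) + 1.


Binary search halves the search space each step.
Maximum comparisons = floor(log2(416)) + 1
log2(416) = 8.7004
floor(log2(416)) = 8, so 8 + 1 = 9
Final answer: 9


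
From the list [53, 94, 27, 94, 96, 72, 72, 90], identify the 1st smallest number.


Sort ascending: [27, 53, 72, 72, 90, 94, 94, 96]
The 1st element (1-indexed) is at index 0.
Value = 27
Final answer: 27


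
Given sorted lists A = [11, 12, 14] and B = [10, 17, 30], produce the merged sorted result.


List A: [11, 12, 14]
List B: [10, 17, 30]
Repeatedly compare the front elements and take the smaller:
  11 vs 10 -> take 10
  11 vs 17 -> take 11
  12 vs 17 -> take 12
  14 vs 17 -> take 14
  A is exhausted; append the rest of B: [17, 30]
Final answer: [10, 11, 12, 14, 17, 30]


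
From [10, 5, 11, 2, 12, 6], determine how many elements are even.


Check each element:
  10 is even
  5 is odd
  11 is odd
  2 is even
  12 is even
  6 is even
Evens: [10, 2, 12, 6]
Count of evens = 4
Final answer: 4


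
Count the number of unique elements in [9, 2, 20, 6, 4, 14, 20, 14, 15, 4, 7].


List all unique values:
Distinct values: [2, 4, 6, 7, 9, 14, 15, 20]
Count = 8
Final answer: 8


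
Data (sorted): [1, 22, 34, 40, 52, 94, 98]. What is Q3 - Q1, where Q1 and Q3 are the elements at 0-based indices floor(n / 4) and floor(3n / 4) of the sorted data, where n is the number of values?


The data has n = 7 elements.
Q1 index = floor(7 / 4) = floor(1.75) = 1; Q3 index = floor(3 * 7 / 4) = floor(5.25) = 5
Q1 = element at index 1 = 22
Q3 = element at index 5 = 94
IQR = 94 - 22 = 72
Final answer: 72


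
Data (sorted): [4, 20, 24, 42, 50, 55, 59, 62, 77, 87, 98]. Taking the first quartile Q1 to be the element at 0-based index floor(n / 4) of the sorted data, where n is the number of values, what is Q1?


The list has n = 11 elements.
Q1 index = floor(11 / 4) = floor(2.75) = 2
Counting from index 0 in the sorted data, the element at index 2 is 24.
Final answer: 24


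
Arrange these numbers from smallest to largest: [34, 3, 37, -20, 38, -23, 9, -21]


Original list: [34, 3, 37, -20, 38, -23, 9, -21]
Repeatedly take the smallest remaining element:
  Remaining [34, 3, 37, -20, 38, -23, 9, -21] -> smallest is -23
  Remaining [34, 3, 37, -20, 38, 9, -21] -> smallest is -21
  Remaining [34, 3, 37, -20, 38, 9] -> smallest is -20
  Remaining [34, 3, 37, 38, 9] -> smallest is 3
  Remaining [34, 37, 38, 9] -> smallest is 9
  Remaining [34, 37, 38] -> smallest is 34
  Remaining [37, 38] -> smallest is 37
  Remaining [38] -> smallest is 38
Collecting the picks in order gives the sorted list.
Final answer: [-23, -21, -20, 3, 9, 34, 37, 38]


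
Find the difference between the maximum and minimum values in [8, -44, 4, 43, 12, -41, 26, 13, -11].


Maximum value: 43
Minimum value: -44
Range = 43 - (-44) = 87
Final answer: 87


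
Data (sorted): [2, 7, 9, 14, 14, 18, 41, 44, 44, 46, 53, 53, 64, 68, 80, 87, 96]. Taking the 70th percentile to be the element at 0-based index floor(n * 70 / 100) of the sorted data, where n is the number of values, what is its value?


The dataset has n = 17 elements.
Index = floor(17 * 70 / 100) = floor(1190 / 100) = floor(11.9) = 11
Counting from index 0 in the sorted data, the element at index 11 is 53.
Final answer: 53


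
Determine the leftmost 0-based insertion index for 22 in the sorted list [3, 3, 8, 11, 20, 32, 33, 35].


List is sorted: [3, 3, 8, 11, 20, 32, 33, 35]
We need the leftmost position where 22 can be inserted, i.e. the first index whose element is >= 22 (or the end of the list if none is).
Binary search with low=0, high=8 (0-based indices):
  low=0, high=8, mid=4: a[4]=20 < 22, so low = 5
  low=5, high=8, mid=6: a[6]=33 >= 22, so high = 6
  low=5, high=6, mid=5: a[5]=32 >= 22, so high = 5
Now low = high = 5, so the insertion index is 5.
Final answer: 5


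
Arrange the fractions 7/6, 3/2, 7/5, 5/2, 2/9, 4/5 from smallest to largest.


Convert to decimal for comparison:
  7/6 = 1.1667
  3/2 = 1.5
  7/5 = 1.4
  5/2 = 2.5
  2/9 = 0.2222
  4/5 = 0.8
Decimals in increasing order: 0.2222 < 0.8 < 1.1667 < 1.4 < 1.5 < 2.5
Writing each back as its fraction gives the sorted order.
Final answer: 2/9, 4/5, 7/6, 7/5, 3/2, 5/2


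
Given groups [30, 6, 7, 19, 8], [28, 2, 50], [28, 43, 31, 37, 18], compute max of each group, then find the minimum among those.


Find max of each group:
  Group 1: [30, 6, 7, 19, 8] -> max = 30
  Group 2: [28, 2, 50] -> max = 50
  Group 3: [28, 43, 31, 37, 18] -> max = 43
Maxes: [30, 50, 43]
Minimum of maxes = 30
Final answer: 30


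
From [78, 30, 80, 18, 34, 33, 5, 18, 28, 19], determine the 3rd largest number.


Sort descending: [80, 78, 34, 33, 30, 28, 19, 18, 18, 5]
The 3rd element (1-indexed) is at index 2.
Value = 34
Final answer: 34


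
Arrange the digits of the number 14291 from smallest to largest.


The number 14291 has digits: 1, 4, 2, 9, 1
Sorted: 1, 1, 2, 4, 9
Joining the sorted digits gives the result.
Final answer: 11249


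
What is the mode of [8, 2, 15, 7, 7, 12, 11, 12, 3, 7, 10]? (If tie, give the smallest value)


Count the frequency of each value:
  2 appears 1 time(s)
  3 appears 1 time(s)
  7 appears 3 time(s)
  8 appears 1 time(s)
  10 appears 1 time(s)
  11 appears 1 time(s)
  12 appears 2 time(s)
  15 appears 1 time(s)
Maximum frequency is 3.
Only 7 reaches that frequency, so it is the mode.
Final answer: 7


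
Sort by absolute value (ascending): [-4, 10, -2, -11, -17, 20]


Compute absolute values:
  |-4| = 4
  |10| = 10
  |-2| = 2
  |-11| = 11
  |-17| = 17
  |20| = 20
Absolute values in increasing order: 2 < 4 < 10 < 11 < 17 < 20
Listing the original numbers in that order gives the answer.
Final answer: [-2, -4, 10, -11, -17, 20]


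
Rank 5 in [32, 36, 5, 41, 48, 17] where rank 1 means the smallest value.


Sort ascending: [5, 17, 32, 36, 41, 48]
Find 5 in the sorted list.
5 is at position 1 (1-indexed).
Final answer: 1


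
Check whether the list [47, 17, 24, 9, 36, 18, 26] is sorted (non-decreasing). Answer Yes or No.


Check consecutive pairs:
  47 <= 17? False
  17 <= 24? True
  24 <= 9? False
  9 <= 36? True
  36 <= 18? False
  18 <= 26? True
3 consecutive pair(s) are out of order, so the list is not sorted.
Final answer: No


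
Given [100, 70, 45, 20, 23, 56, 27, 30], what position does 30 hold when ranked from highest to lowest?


Sort descending: [100, 70, 56, 45, 30, 27, 23, 20]
Find 30 in the sorted list.
30 is at position 5.
Final answer: 5


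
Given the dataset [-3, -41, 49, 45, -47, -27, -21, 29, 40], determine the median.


First, sort the list: [-47, -41, -27, -21, -3, 29, 40, 45, 49]
The list has 9 elements (odd count).
The middle index is 4 (0-based), and the element there is -3.
Final answer: -3


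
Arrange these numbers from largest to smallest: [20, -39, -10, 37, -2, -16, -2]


Original list: [20, -39, -10, 37, -2, -16, -2]
Repeatedly take the largest remaining element:
  Remaining [20, -39, -10, 37, -2, -16, -2] -> largest is 37
  Remaining [20, -39, -10, -2, -16, -2] -> largest is 20
  Remaining [-39, -10, -2, -16, -2] -> largest is -2
  Remaining [-39, -10, -16, -2] -> largest is -2
  Remaining [-39, -10, -16] -> largest is -10
  Remaining [-39, -16] -> largest is -16
  Remaining [-39] -> largest is -39
Collecting the picks in order gives the descending list.
Final answer: [37, 20, -2, -2, -10, -16, -39]


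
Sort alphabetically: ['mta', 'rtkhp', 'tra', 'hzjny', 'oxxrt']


Compare strings character by character (the first differing letter decides):
  'hzjny' < 'mta' since 'h' < 'm' at position 1
  'mta' < 'oxxrt' since 'm' < 'o' at position 1
  'oxxrt' < 'rtkhp' since 'o' < 'r' at position 1
  'rtkhp' < 'tra' since 'r' < 't' at position 1
Chaining these comparisons gives the alphabetical order.
Final answer: ['hzjny', 'mta', 'oxxrt', 'rtkhp', 'tra']


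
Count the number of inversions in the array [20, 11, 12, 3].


For each element, count the later elements that are smaller than it:
  20 (index 0): smaller elements after it = [11, 12, 3] -> 3
  11 (index 1): smaller elements after it = [3] -> 1
  12 (index 2): smaller elements after it = [3] -> 1
Total inversions = 3 + 1 + 1 = 5
Final answer: 5


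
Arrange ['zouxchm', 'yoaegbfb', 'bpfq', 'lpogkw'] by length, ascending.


Compute lengths:
  'zouxchm' has length 7
  'yoaegbfb' has length 8
  'bpfq' has length 4
  'lpogkw' has length 6
Lengths in increasing order: 4 < 6 < 7 < 8
Listing the words in that order gives the answer.
Final answer: ['bpfq', 'lpogkw', 'zouxchm', 'yoaegbfb']


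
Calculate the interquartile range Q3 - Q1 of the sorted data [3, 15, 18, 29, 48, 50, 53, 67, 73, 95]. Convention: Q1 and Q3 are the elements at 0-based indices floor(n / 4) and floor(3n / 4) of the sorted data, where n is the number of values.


The data has n = 10 elements.
Q1 index = floor(10 / 4) = floor(2.5) = 2; Q3 index = floor(3 * 10 / 4) = floor(7.5) = 7
Q1 = element at index 2 = 18
Q3 = element at index 7 = 67
IQR = 67 - 18 = 49
Final answer: 49


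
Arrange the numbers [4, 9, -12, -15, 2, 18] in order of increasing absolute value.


Compute absolute values:
  |4| = 4
  |9| = 9
  |-12| = 12
  |-15| = 15
  |2| = 2
  |18| = 18
Absolute values in increasing order: 2 < 4 < 9 < 12 < 15 < 18
Listing the original numbers in that order gives the answer.
Final answer: [2, 4, 9, -12, -15, 18]


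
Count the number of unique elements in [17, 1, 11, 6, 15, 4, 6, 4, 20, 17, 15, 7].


List all unique values:
Distinct values: [1, 4, 6, 7, 11, 15, 17, 20]
Count = 8
Final answer: 8


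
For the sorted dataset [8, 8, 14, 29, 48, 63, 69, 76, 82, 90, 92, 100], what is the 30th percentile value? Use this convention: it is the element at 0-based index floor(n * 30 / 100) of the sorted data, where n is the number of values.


The dataset has n = 12 elements.
Index = floor(12 * 30 / 100) = floor(360 / 100) = floor(3.6) = 3
Counting from index 0 in the sorted data, the element at index 3 is 29.
Final answer: 29


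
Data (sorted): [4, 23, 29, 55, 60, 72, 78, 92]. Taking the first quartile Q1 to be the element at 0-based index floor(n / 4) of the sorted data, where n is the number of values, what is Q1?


The list has n = 8 elements.
Q1 index = floor(8 / 4) = floor(2) = 2
Counting from index 0 in the sorted data, the element at index 2 is 29.
Final answer: 29


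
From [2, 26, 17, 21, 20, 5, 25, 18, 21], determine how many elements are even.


Check each element:
  2 is even
  26 is even
  17 is odd
  21 is odd
  20 is even
  5 is odd
  25 is odd
  18 is even
  21 is odd
Evens: [2, 26, 20, 18]
Count of evens = 4
Final answer: 4


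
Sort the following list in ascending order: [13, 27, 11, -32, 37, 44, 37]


Original list: [13, 27, 11, -32, 37, 44, 37]
Repeatedly take the smallest remaining element:
  Remaining [13, 27, 11, -32, 37, 44, 37] -> smallest is -32
  Remaining [13, 27, 11, 37, 44, 37] -> smallest is 11
  Remaining [13, 27, 37, 44, 37] -> smallest is 13
  Remaining [27, 37, 44, 37] -> smallest is 27
  Remaining [37, 44, 37] -> smallest is 37
  Remaining [44, 37] -> smallest is 37
  Remaining [44] -> smallest is 44
Collecting the picks in order gives the sorted list.
Final answer: [-32, 11, 13, 27, 37, 37, 44]


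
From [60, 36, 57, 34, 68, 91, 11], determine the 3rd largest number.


Sort descending: [91, 68, 60, 57, 36, 34, 11]
The 3rd element (1-indexed) is at index 2.
Value = 60
Final answer: 60


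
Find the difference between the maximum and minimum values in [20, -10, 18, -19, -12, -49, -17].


Maximum value: 20
Minimum value: -49
Range = 20 - (-49) = 69
Final answer: 69


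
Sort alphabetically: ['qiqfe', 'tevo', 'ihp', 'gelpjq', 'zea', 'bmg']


Compare strings character by character (the first differing letter decides):
  'bmg' < 'gelpjq' since 'b' < 'g' at position 1
  'gelpjq' < 'ihp' since 'g' < 'i' at position 1
  'ihp' < 'qiqfe' since 'i' < 'q' at position 1
  'qiqfe' < 'tevo' since 'q' < 't' at position 1
  'tevo' < 'zea' since 't' < 'z' at position 1
Chaining these comparisons gives the alphabetical order.
Final answer: ['bmg', 'gelpjq', 'ihp', 'qiqfe', 'tevo', 'zea']


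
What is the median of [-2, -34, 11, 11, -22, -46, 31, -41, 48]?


First, sort the list: [-46, -41, -34, -22, -2, 11, 11, 31, 48]
The list has 9 elements (odd count).
The middle index is 4 (0-based), and the element there is -2.
Final answer: -2


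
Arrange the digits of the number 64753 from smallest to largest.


The number 64753 has digits: 6, 4, 7, 5, 3
Sorted: 3, 4, 5, 6, 7
Joining the sorted digits gives the result.
Final answer: 34567


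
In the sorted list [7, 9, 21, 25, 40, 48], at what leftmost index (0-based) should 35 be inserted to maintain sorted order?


List is sorted: [7, 9, 21, 25, 40, 48]
We need the leftmost position where 35 can be inserted, i.e. the first index whose element is >= 35 (or the end of the list if none is).
Binary search with low=0, high=6 (0-based indices):
  low=0, high=6, mid=3: a[3]=25 < 35, so low = 4
  low=4, high=6, mid=5: a[5]=48 >= 35, so high = 5
  low=4, high=5, mid=4: a[4]=40 >= 35, so high = 4
Now low = high = 4, so the insertion index is 4.
Final answer: 4


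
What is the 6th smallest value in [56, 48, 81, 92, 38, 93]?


Sort ascending: [38, 48, 56, 81, 92, 93]
The 6th element (1-indexed) is at index 5.
Value = 93
Final answer: 93


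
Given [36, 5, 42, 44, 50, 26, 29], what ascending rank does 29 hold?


Sort ascending: [5, 26, 29, 36, 42, 44, 50]
Find 29 in the sorted list.
29 is at position 3 (1-indexed).
Final answer: 3


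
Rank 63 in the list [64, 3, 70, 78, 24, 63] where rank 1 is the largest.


Sort descending: [78, 70, 64, 63, 24, 3]
Find 63 in the sorted list.
63 is at position 4.
Final answer: 4


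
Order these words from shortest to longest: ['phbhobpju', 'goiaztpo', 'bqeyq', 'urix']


Compute lengths:
  'phbhobpju' has length 9
  'goiaztpo' has length 8
  'bqeyq' has length 5
  'urix' has length 4
Lengths in increasing order: 4 < 5 < 8 < 9
Listing the words in that order gives the answer.
Final answer: ['urix', 'bqeyq', 'goiaztpo', 'phbhobpju']


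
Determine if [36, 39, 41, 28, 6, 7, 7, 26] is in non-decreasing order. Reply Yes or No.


Check consecutive pairs:
  36 <= 39? True
  39 <= 41? True
  41 <= 28? False
  28 <= 6? False
  6 <= 7? True
  7 <= 7? True
  7 <= 26? True
2 consecutive pair(s) are out of order, so the list is not sorted.
Final answer: No


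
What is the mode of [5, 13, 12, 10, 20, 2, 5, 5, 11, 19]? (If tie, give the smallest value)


Count the frequency of each value:
  2 appears 1 time(s)
  5 appears 3 time(s)
  10 appears 1 time(s)
  11 appears 1 time(s)
  12 appears 1 time(s)
  13 appears 1 time(s)
  19 appears 1 time(s)
  20 appears 1 time(s)
Maximum frequency is 3.
Only 5 reaches that frequency, so it is the mode.
Final answer: 5


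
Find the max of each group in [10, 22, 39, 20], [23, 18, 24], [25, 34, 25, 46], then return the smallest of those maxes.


Find max of each group:
  Group 1: [10, 22, 39, 20] -> max = 39
  Group 2: [23, 18, 24] -> max = 24
  Group 3: [25, 34, 25, 46] -> max = 46
Maxes: [39, 24, 46]
Minimum of maxes = 24
Final answer: 24


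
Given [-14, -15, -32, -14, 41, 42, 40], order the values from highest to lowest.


Original list: [-14, -15, -32, -14, 41, 42, 40]
Repeatedly take the largest remaining element:
  Remaining [-14, -15, -32, -14, 41, 42, 40] -> largest is 42
  Remaining [-14, -15, -32, -14, 41, 40] -> largest is 41
  Remaining [-14, -15, -32, -14, 40] -> largest is 40
  Remaining [-14, -15, -32, -14] -> largest is -14
  Remaining [-15, -32, -14] -> largest is -14
  Remaining [-15, -32] -> largest is -15
  Remaining [-32] -> largest is -32
Collecting the picks in order gives the descending list.
Final answer: [42, 41, 40, -14, -14, -15, -32]


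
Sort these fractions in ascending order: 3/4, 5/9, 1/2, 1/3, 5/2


Convert to decimal for comparison:
  3/4 = 0.75
  5/9 = 0.5556
  1/2 = 0.5
  1/3 = 0.3333
  5/2 = 2.5
Decimals in increasing order: 0.3333 < 0.5 < 0.5556 < 0.75 < 2.5
Writing each back as its fraction gives the sorted order.
Final answer: 1/3, 1/2, 5/9, 3/4, 5/2


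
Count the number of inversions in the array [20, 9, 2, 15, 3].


For each element, count the later elements that are smaller than it:
  20 (index 0): smaller elements after it = [9, 2, 15, 3] -> 4
  9 (index 1): smaller elements after it = [2, 3] -> 2
  2 (index 2): smaller elements after it = [] -> 0
  15 (index 3): smaller elements after it = [3] -> 1
Total inversions = 4 + 2 + 0 + 1 = 7
Final answer: 7


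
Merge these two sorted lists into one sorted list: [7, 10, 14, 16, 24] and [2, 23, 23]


List A: [7, 10, 14, 16, 24]
List B: [2, 23, 23]
Repeatedly compare the front elements and take the smaller:
  7 vs 2 -> take 2
  7 vs 23 -> take 7
  10 vs 23 -> take 10
  14 vs 23 -> take 14
  16 vs 23 -> take 16
  24 vs 23 -> take 23
  24 vs 23 -> take 23
  B is exhausted; append the rest of A: [24]
Final answer: [2, 7, 10, 14, 16, 23, 23, 24]


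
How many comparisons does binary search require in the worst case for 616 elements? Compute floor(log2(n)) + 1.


Binary search halves the search space each step.
Maximum comparisons = floor(log2(616)) + 1
log2(616) = 9.2668
floor(log2(616)) = 9, so 9 + 1 = 10
Final answer: 10


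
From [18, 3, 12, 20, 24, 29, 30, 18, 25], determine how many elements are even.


Check each element:
  18 is even
  3 is odd
  12 is even
  20 is even
  24 is even
  29 is odd
  30 is even
  18 is even
  25 is odd
Evens: [18, 12, 20, 24, 30, 18]
Count of evens = 6
Final answer: 6


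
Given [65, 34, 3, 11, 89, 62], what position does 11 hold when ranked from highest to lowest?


Sort descending: [89, 65, 62, 34, 11, 3]
Find 11 in the sorted list.
11 is at position 5.
Final answer: 5


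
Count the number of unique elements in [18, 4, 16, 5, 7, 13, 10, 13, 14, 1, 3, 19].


List all unique values:
Distinct values: [1, 3, 4, 5, 7, 10, 13, 14, 16, 18, 19]
Count = 11
Final answer: 11


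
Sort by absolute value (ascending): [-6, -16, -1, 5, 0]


Compute absolute values:
  |-6| = 6
  |-16| = 16
  |-1| = 1
  |5| = 5
  |0| = 0
Absolute values in increasing order: 0 < 1 < 5 < 6 < 16
Listing the original numbers in that order gives the answer.
Final answer: [0, -1, 5, -6, -16]


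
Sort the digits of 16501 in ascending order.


The number 16501 has digits: 1, 6, 5, 0, 1
Sorted: 0, 1, 1, 5, 6
Joining the sorted digits gives the result.
Final answer: 01156


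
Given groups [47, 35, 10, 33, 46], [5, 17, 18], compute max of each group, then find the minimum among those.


Find max of each group:
  Group 1: [47, 35, 10, 33, 46] -> max = 47
  Group 2: [5, 17, 18] -> max = 18
Maxes: [47, 18]
Minimum of maxes = 18
Final answer: 18


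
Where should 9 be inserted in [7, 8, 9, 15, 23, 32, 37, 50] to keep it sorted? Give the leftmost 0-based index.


List is sorted: [7, 8, 9, 15, 23, 32, 37, 50]
We need the leftmost position where 9 can be inserted, i.e. the first index whose element is >= 9 (or the end of the list if none is).
Binary search with low=0, high=8 (0-based indices):
  low=0, high=8, mid=4: a[4]=23 >= 9, so high = 4
  low=0, high=4, mid=2: a[2]=9 >= 9, so high = 2
  low=0, high=2, mid=1: a[1]=8 < 9, so low = 2
Now low = high = 2, so the insertion index is 2.
Final answer: 2


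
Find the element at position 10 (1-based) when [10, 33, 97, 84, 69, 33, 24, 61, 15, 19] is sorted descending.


Sort descending: [97, 84, 69, 61, 33, 33, 24, 19, 15, 10]
The 10th element (1-indexed) is at index 9.
Value = 10
Final answer: 10


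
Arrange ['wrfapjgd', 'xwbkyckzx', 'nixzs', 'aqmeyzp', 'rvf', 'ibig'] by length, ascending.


Compute lengths:
  'wrfapjgd' has length 8
  'xwbkyckzx' has length 9
  'nixzs' has length 5
  'aqmeyzp' has length 7
  'rvf' has length 3
  'ibig' has length 4
Lengths in increasing order: 3 < 4 < 5 < 7 < 8 < 9
Listing the words in that order gives the answer.
Final answer: ['rvf', 'ibig', 'nixzs', 'aqmeyzp', 'wrfapjgd', 'xwbkyckzx']


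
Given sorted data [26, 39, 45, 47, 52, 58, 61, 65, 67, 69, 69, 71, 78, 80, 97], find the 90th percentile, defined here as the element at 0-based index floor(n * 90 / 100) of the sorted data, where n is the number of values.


The dataset has n = 15 elements.
Index = floor(15 * 90 / 100) = floor(1350 / 100) = floor(13.5) = 13
Counting from index 0 in the sorted data, the element at index 13 is 80.
Final answer: 80


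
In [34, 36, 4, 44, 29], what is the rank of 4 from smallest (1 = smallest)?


Sort ascending: [4, 29, 34, 36, 44]
Find 4 in the sorted list.
4 is at position 1 (1-indexed).
Final answer: 1


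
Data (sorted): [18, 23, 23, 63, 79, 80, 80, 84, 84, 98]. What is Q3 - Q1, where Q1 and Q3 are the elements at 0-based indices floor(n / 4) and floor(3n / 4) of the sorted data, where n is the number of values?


The data has n = 10 elements.
Q1 index = floor(10 / 4) = floor(2.5) = 2; Q3 index = floor(3 * 10 / 4) = floor(7.5) = 7
Q1 = element at index 2 = 23
Q3 = element at index 7 = 84
IQR = 84 - 23 = 61
Final answer: 61


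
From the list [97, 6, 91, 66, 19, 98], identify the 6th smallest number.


Sort ascending: [6, 19, 66, 91, 97, 98]
The 6th element (1-indexed) is at index 5.
Value = 98
Final answer: 98


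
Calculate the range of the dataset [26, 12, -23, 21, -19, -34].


Maximum value: 26
Minimum value: -34
Range = 26 - (-34) = 60
Final answer: 60


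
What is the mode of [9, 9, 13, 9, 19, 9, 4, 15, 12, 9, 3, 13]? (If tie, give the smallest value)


Count the frequency of each value:
  3 appears 1 time(s)
  4 appears 1 time(s)
  9 appears 5 time(s)
  12 appears 1 time(s)
  13 appears 2 time(s)
  15 appears 1 time(s)
  19 appears 1 time(s)
Maximum frequency is 5.
Only 9 reaches that frequency, so it is the mode.
Final answer: 9


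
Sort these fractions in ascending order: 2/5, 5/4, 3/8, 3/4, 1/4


Convert to decimal for comparison:
  2/5 = 0.4
  5/4 = 1.25
  3/8 = 0.375
  3/4 = 0.75
  1/4 = 0.25
Decimals in increasing order: 0.25 < 0.375 < 0.4 < 0.75 < 1.25
Writing each back as its fraction gives the sorted order.
Final answer: 1/4, 3/8, 2/5, 3/4, 5/4


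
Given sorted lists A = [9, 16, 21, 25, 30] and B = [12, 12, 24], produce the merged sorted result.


List A: [9, 16, 21, 25, 30]
List B: [12, 12, 24]
Repeatedly compare the front elements and take the smaller:
  9 vs 12 -> take 9
  16 vs 12 -> take 12
  16 vs 12 -> take 12
  16 vs 24 -> take 16
  21 vs 24 -> take 21
  25 vs 24 -> take 24
  B is exhausted; append the rest of A: [25, 30]
Final answer: [9, 12, 12, 16, 21, 24, 25, 30]


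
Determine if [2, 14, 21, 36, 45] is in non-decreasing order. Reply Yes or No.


Check consecutive pairs:
  2 <= 14? True
  14 <= 21? True
  21 <= 36? True
  36 <= 45? True
Every consecutive pair is in order, so the list is non-decreasing.
Final answer: Yes


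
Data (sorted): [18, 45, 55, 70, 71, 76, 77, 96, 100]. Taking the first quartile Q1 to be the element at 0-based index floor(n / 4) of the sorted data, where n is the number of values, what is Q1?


The list has n = 9 elements.
Q1 index = floor(9 / 4) = floor(2.25) = 2
Counting from index 0 in the sorted data, the element at index 2 is 55.
Final answer: 55


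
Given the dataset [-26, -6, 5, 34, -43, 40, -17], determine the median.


First, sort the list: [-43, -26, -17, -6, 5, 34, 40]
The list has 7 elements (odd count).
The middle index is 3 (0-based), and the element there is -6.
Final answer: -6


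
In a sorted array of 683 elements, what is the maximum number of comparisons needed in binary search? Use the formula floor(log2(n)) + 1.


Binary search halves the search space each step.
Maximum comparisons = floor(log2(683)) + 1
log2(683) = 9.4157
floor(log2(683)) = 9, so 9 + 1 = 10
Final answer: 10


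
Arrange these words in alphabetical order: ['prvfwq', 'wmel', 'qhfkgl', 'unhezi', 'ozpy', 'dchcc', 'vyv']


Compare strings character by character (the first differing letter decides):
  'dchcc' < 'ozpy' since 'd' < 'o' at position 1
  'ozpy' < 'prvfwq' since 'o' < 'p' at position 1
  'prvfwq' < 'qhfkgl' since 'p' < 'q' at position 1
  'qhfkgl' < 'unhezi' since 'q' < 'u' at position 1
  'unhezi' < 'vyv' since 'u' < 'v' at position 1
  'vyv' < 'wmel' since 'v' < 'w' at position 1
Chaining these comparisons gives the alphabetical order.
Final answer: ['dchcc', 'ozpy', 'prvfwq', 'qhfkgl', 'unhezi', 'vyv', 'wmel']


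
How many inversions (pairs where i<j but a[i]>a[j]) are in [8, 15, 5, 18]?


For each element, count the later elements that are smaller than it:
  8 (index 0): smaller elements after it = [5] -> 1
  15 (index 1): smaller elements after it = [5] -> 1
  5 (index 2): smaller elements after it = [] -> 0
Total inversions = 1 + 1 + 0 = 2
Final answer: 2


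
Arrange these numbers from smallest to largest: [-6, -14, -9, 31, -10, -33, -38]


Original list: [-6, -14, -9, 31, -10, -33, -38]
Repeatedly take the smallest remaining element:
  Remaining [-6, -14, -9, 31, -10, -33, -38] -> smallest is -38
  Remaining [-6, -14, -9, 31, -10, -33] -> smallest is -33
  Remaining [-6, -14, -9, 31, -10] -> smallest is -14
  Remaining [-6, -9, 31, -10] -> smallest is -10
  Remaining [-6, -9, 31] -> smallest is -9
  Remaining [-6, 31] -> smallest is -6
  Remaining [31] -> smallest is 31
Collecting the picks in order gives the sorted list.
Final answer: [-38, -33, -14, -10, -9, -6, 31]


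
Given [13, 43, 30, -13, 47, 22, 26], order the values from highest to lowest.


Original list: [13, 43, 30, -13, 47, 22, 26]
Repeatedly take the largest remaining element:
  Remaining [13, 43, 30, -13, 47, 22, 26] -> largest is 47
  Remaining [13, 43, 30, -13, 22, 26] -> largest is 43
  Remaining [13, 30, -13, 22, 26] -> largest is 30
  Remaining [13, -13, 22, 26] -> largest is 26
  Remaining [13, -13, 22] -> largest is 22
  Remaining [13, -13] -> largest is 13
  Remaining [-13] -> largest is -13
Collecting the picks in order gives the descending list.
Final answer: [47, 43, 30, 26, 22, 13, -13]


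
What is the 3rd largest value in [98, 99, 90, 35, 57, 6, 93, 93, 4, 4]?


Sort descending: [99, 98, 93, 93, 90, 57, 35, 6, 4, 4]
The 3rd element (1-indexed) is at index 2.
Value = 93
Final answer: 93


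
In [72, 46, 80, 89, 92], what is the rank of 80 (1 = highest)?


Sort descending: [92, 89, 80, 72, 46]
Find 80 in the sorted list.
80 is at position 3.
Final answer: 3


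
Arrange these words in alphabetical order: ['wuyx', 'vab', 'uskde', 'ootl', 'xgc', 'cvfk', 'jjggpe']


Compare strings character by character (the first differing letter decides):
  'cvfk' < 'jjggpe' since 'c' < 'j' at position 1
  'jjggpe' < 'ootl' since 'j' < 'o' at position 1
  'ootl' < 'uskde' since 'o' < 'u' at position 1
  'uskde' < 'vab' since 'u' < 'v' at position 1
  'vab' < 'wuyx' since 'v' < 'w' at position 1
  'wuyx' < 'xgc' since 'w' < 'x' at position 1
Chaining these comparisons gives the alphabetical order.
Final answer: ['cvfk', 'jjggpe', 'ootl', 'uskde', 'vab', 'wuyx', 'xgc']


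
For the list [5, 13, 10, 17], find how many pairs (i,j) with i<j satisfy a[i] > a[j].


For each element, count the later elements that are smaller than it:
  5 (index 0): smaller elements after it = [] -> 0
  13 (index 1): smaller elements after it = [10] -> 1
  10 (index 2): smaller elements after it = [] -> 0
Total inversions = 0 + 1 + 0 = 1
Final answer: 1


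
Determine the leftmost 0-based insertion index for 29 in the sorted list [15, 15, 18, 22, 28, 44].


List is sorted: [15, 15, 18, 22, 28, 44]
We need the leftmost position where 29 can be inserted, i.e. the first index whose element is >= 29 (or the end of the list if none is).
Binary search with low=0, high=6 (0-based indices):
  low=0, high=6, mid=3: a[3]=22 < 29, so low = 4
  low=4, high=6, mid=5: a[5]=44 >= 29, so high = 5
  low=4, high=5, mid=4: a[4]=28 < 29, so low = 5
Now low = high = 5, so the insertion index is 5.
Final answer: 5


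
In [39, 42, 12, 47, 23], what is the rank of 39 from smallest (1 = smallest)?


Sort ascending: [12, 23, 39, 42, 47]
Find 39 in the sorted list.
39 is at position 3 (1-indexed).
Final answer: 3


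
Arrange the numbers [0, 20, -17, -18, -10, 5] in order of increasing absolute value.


Compute absolute values:
  |0| = 0
  |20| = 20
  |-17| = 17
  |-18| = 18
  |-10| = 10
  |5| = 5
Absolute values in increasing order: 0 < 5 < 10 < 17 < 18 < 20
Listing the original numbers in that order gives the answer.
Final answer: [0, 5, -10, -17, -18, 20]


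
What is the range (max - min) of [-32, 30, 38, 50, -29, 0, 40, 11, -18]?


Maximum value: 50
Minimum value: -32
Range = 50 - (-32) = 82
Final answer: 82


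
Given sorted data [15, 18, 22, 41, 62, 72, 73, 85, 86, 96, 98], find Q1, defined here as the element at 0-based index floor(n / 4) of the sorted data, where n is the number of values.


The list has n = 11 elements.
Q1 index = floor(11 / 4) = floor(2.75) = 2
Counting from index 0 in the sorted data, the element at index 2 is 22.
Final answer: 22


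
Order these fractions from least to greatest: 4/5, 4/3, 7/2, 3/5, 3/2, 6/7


Convert to decimal for comparison:
  4/5 = 0.8
  4/3 = 1.3333
  7/2 = 3.5
  3/5 = 0.6
  3/2 = 1.5
  6/7 = 0.8571
Decimals in increasing order: 0.6 < 0.8 < 0.8571 < 1.3333 < 1.5 < 3.5
Writing each back as its fraction gives the sorted order.
Final answer: 3/5, 4/5, 6/7, 4/3, 3/2, 7/2


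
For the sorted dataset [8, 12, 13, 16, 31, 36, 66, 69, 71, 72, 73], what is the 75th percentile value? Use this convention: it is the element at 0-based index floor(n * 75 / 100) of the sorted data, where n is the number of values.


The dataset has n = 11 elements.
Index = floor(11 * 75 / 100) = floor(825 / 100) = floor(8.25) = 8
Counting from index 0 in the sorted data, the element at index 8 is 71.
Final answer: 71


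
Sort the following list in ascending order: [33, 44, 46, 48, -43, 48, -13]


Original list: [33, 44, 46, 48, -43, 48, -13]
Repeatedly take the smallest remaining element:
  Remaining [33, 44, 46, 48, -43, 48, -13] -> smallest is -43
  Remaining [33, 44, 46, 48, 48, -13] -> smallest is -13
  Remaining [33, 44, 46, 48, 48] -> smallest is 33
  Remaining [44, 46, 48, 48] -> smallest is 44
  Remaining [46, 48, 48] -> smallest is 46
  Remaining [48, 48] -> smallest is 48
  Remaining [48] -> smallest is 48
Collecting the picks in order gives the sorted list.
Final answer: [-43, -13, 33, 44, 46, 48, 48]


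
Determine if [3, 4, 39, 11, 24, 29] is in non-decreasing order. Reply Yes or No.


Check consecutive pairs:
  3 <= 4? True
  4 <= 39? True
  39 <= 11? False
  11 <= 24? True
  24 <= 29? True
1 consecutive pair(s) are out of order, so the list is not sorted.
Final answer: No


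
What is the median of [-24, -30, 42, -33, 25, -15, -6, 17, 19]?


First, sort the list: [-33, -30, -24, -15, -6, 17, 19, 25, 42]
The list has 9 elements (odd count).
The middle index is 4 (0-based), and the element there is -6.
Final answer: -6


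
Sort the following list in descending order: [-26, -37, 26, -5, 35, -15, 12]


Original list: [-26, -37, 26, -5, 35, -15, 12]
Repeatedly take the largest remaining element:
  Remaining [-26, -37, 26, -5, 35, -15, 12] -> largest is 35
  Remaining [-26, -37, 26, -5, -15, 12] -> largest is 26
  Remaining [-26, -37, -5, -15, 12] -> largest is 12
  Remaining [-26, -37, -5, -15] -> largest is -5
  Remaining [-26, -37, -15] -> largest is -15
  Remaining [-26, -37] -> largest is -26
  Remaining [-37] -> largest is -37
Collecting the picks in order gives the descending list.
Final answer: [35, 26, 12, -5, -15, -26, -37]


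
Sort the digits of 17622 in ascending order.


The number 17622 has digits: 1, 7, 6, 2, 2
Sorted: 1, 2, 2, 6, 7
Joining the sorted digits gives the result.
Final answer: 12267


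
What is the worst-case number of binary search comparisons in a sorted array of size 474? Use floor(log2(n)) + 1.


Binary search halves the search space each step.
Maximum comparisons = floor(log2(474)) + 1
log2(474) = 8.8887
floor(log2(474)) = 8, so 8 + 1 = 9
Final answer: 9


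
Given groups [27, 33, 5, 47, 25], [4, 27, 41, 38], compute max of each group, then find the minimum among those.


Find max of each group:
  Group 1: [27, 33, 5, 47, 25] -> max = 47
  Group 2: [4, 27, 41, 38] -> max = 41
Maxes: [47, 41]
Minimum of maxes = 41
Final answer: 41
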